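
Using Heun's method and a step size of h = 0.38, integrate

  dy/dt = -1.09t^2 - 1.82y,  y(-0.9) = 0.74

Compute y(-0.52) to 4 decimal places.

0.2975

Heun: k1 = f(t_n, y_n); k2 = f(t_n + h, y_n + h·k1); y_{n+1} = y_n + (h/2)·(k1 + k2).
t=-0.900000, y=0.740000:
  k1 = f(-0.900000, 0.740000) = -2.229700
  k2 = f(-0.520000, -0.107286) = -0.099475
  y ← 0.740000 + (0.38/2)·(-2.229700 + (-0.099475)) = 0.297457
y(-0.52) ≈ 0.2975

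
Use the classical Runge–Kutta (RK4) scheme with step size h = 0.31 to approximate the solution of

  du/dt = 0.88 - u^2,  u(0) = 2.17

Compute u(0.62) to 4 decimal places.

RK4: k1 = f(t_n, u_n); k2 = f(t_n + h/2, u_n + (h/2)·k1); k3 = f(t_n + h/2, u_n + (h/2)·k2); k4 = f(t_n + h, u_n + h·k3); u_{n+1} = u_n + (h/6)·(k1 + 2k2 + 2k3 + k4).
t=0.000000, u=2.170000:
  k1 = f(0.000000, 2.170000) = -3.828900
  k2 = f(0.155000, 1.576520) = -1.605417
  k3 = f(0.155000, 1.921160) = -2.810857
  k4 = f(0.310000, 1.298634) = -0.806451
  u ← 2.170000 + (0.31/6)·(k1 + 2k2 + 2k3 + k4) = 1.474159
t=0.310000, u=1.474159:
  k1 = f(0.310000, 1.474159) = -1.293143
  k2 = f(0.465000, 1.273721) = -0.742366
  k3 = f(0.465000, 1.359092) = -0.967131
  k4 = f(0.620000, 1.174348) = -0.499093
  u ← 1.474159 + (0.31/6)·(k1 + 2k2 + 2k3 + k4) = 1.204912
u(0.62) ≈ 1.2049

1.2049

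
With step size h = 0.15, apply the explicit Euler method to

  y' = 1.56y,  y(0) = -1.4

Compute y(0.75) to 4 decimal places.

-4.0059

Euler: y_{n+1} = y_n + h·f(x_n, y_n).
x=0.000000, y=-1.400000: f=-2.184000 → y ← -1.400000 + 0.15·(-2.184000) = -1.727600
x=0.150000, y=-1.727600: f=-2.695056 → y ← -1.727600 + 0.15·(-2.695056) = -2.131858
x=0.300000, y=-2.131858: f=-3.325699 → y ← -2.131858 + 0.15·(-3.325699) = -2.630713
x=0.450000, y=-2.630713: f=-4.103913 → y ← -2.630713 + 0.15·(-4.103913) = -3.246300
x=0.600000, y=-3.246300: f=-5.064228 → y ← -3.246300 + 0.15·(-5.064228) = -4.005934
y(0.75) ≈ -4.0059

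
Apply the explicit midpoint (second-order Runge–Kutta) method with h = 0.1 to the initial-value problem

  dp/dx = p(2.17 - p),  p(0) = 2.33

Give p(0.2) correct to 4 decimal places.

2.2716

Midpoint: k1 = f(x_n, p_n); k2 = f(x_n + h/2, p_n + (h/2)·k1); p_{n+1} = p_n + h·k2.
x=0.000000, p=2.330000:
  k1 = f(0.000000, 2.330000) = -0.372800
  k2 = f(0.050000, 2.311360) = -0.326734
  p ← 2.330000 + 0.1·(-0.326734) = 2.297327
x=0.100000, p=2.297327:
  k1 = f(0.100000, 2.297327) = -0.292511
  k2 = f(0.150000, 2.282701) = -0.257263
  p ← 2.297327 + 0.1·(-0.257263) = 2.271600
p(0.2) ≈ 2.2716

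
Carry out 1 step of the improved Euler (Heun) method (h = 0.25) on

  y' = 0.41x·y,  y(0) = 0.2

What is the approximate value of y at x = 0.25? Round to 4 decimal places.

Heun: k1 = f(x_n, y_n); k2 = f(x_n + h, y_n + h·k1); y_{n+1} = y_n + (h/2)·(k1 + k2).
x=0.000000, y=0.200000:
  k1 = f(0.000000, 0.200000) = 0.000000
  k2 = f(0.250000, 0.200000) = 0.020500
  y ← 0.200000 + (0.25/2)·(0.000000 + 0.020500) = 0.202563
y(0.25) ≈ 0.2026

0.2026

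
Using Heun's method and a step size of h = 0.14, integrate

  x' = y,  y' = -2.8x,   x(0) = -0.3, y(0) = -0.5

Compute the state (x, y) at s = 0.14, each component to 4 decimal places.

-0.3618, -0.3687

Heun on (x,y): k1 = f(s_n, state_n); k2 = f(s_n + h, state_n + h·k1); state_{n+1} = state_n + (h/2)·(k1 + k2).
0.000000: (-0.300000, -0.500000)
  k1 = (-0.500000, 0.840000)
  predictor → (-0.370000, -0.382400)
  k2 = (-0.382400, 1.036000)
  → (-0.361768, -0.368680)
(x(0.14), y(0.14)) ≈ (-0.3618, -0.3687)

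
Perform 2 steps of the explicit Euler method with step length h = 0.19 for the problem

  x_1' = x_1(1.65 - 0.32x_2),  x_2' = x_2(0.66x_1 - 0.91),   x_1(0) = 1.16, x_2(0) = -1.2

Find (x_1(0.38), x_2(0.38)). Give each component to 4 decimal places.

2.2266, -1.2007

Euler on (x_1,x_2): x_1_{n+1} = x_1_n + h·x_1', x_2_{n+1} = x_2_n + h·x_2'.
0.000000: (1.160000, -1.200000); f=(2.359440, 0.173280) → (1.608294, -1.167077)
0.190000: (1.608294, -1.167077); f=(3.254325, -0.176782) → (2.226615, -1.200665)
(x_1(0.38), x_2(0.38)) ≈ (2.2266, -1.2007)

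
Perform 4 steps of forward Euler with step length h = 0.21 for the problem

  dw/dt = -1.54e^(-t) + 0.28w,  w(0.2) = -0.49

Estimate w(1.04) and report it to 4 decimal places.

Euler: w_{n+1} = w_n + h·f(t_n, w_n).
t=0.200000, w=-0.490000: f=-1.398045 → w ← -0.490000 + 0.21·(-1.398045) = -0.783590
t=0.410000, w=-0.783590: f=-1.241426 → w ← -0.783590 + 0.21·(-1.241426) = -1.044289
t=0.620000, w=-1.044289: f=-1.120835 → w ← -1.044289 + 0.21·(-1.120835) = -1.279665
t=0.830000, w=-1.279665: f=-1.029822 → w ← -1.279665 + 0.21·(-1.029822) = -1.495927
w(1.04) ≈ -1.4959

-1.4959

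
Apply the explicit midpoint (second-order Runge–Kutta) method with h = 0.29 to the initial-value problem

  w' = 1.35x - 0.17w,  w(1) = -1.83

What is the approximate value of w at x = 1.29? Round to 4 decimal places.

-1.3034

Midpoint: k1 = f(x_n, w_n); k2 = f(x_n + h/2, w_n + (h/2)·k1); w_{n+1} = w_n + h·k2.
x=1.000000, w=-1.830000:
  k1 = f(1.000000, -1.830000) = 1.661100
  k2 = f(1.145000, -1.589141) = 1.815904
  w ← -1.830000 + 0.29·1.815904 = -1.303388
w(1.29) ≈ -1.3034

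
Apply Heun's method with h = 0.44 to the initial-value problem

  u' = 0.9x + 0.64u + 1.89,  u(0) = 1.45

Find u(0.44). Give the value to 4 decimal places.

2.9516

Heun: k1 = f(x_n, u_n); k2 = f(x_n + h, u_n + h·k1); u_{n+1} = u_n + (h/2)·(k1 + k2).
x=0.000000, u=1.450000:
  k1 = f(0.000000, 1.450000) = 2.818000
  k2 = f(0.440000, 2.689920) = 4.007549
  u ← 1.450000 + (0.44/2)·(2.818000 + 4.007549) = 2.951621
u(0.44) ≈ 2.9516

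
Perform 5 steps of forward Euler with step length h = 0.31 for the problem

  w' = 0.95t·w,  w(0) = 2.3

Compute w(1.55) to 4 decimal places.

5.1621

Euler: w_{n+1} = w_n + h·f(t_n, w_n).
t=0.000000, w=2.300000: f=0.000000 → w ← 2.300000 + 0.31·0.000000 = 2.300000
t=0.310000, w=2.300000: f=0.677350 → w ← 2.300000 + 0.31·0.677350 = 2.509978
t=0.620000, w=2.509978: f=1.478377 → w ← 2.509978 + 0.31·1.478377 = 2.968275
t=0.930000, w=2.968275: f=2.622471 → w ← 2.968275 + 0.31·2.622471 = 3.781242
t=1.240000, w=3.781242: f=4.454303 → w ← 3.781242 + 0.31·4.454303 = 5.162075
w(1.55) ≈ 5.1621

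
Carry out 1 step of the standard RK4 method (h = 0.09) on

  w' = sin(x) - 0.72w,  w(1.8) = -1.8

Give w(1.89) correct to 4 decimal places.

-1.6032

RK4: k1 = f(x_n, w_n); k2 = f(x_n + h/2, w_n + (h/2)·k1); k3 = f(x_n + h/2, w_n + (h/2)·k2); k4 = f(x_n + h, w_n + h·k3); w_{n+1} = w_n + (h/6)·(k1 + 2k2 + 2k3 + k4).
x=1.800000, w=-1.800000:
  k1 = f(1.800000, -1.800000) = 2.269848
  k2 = f(1.845000, -1.697857) = 2.185098
  k3 = f(1.845000, -1.701671) = 2.187844
  k4 = f(1.890000, -1.603094) = 2.103713
  w ← -1.800000 + (0.09/6)·(k1 + 2k2 + 2k3 + k4) = -1.603208
w(1.89) ≈ -1.6032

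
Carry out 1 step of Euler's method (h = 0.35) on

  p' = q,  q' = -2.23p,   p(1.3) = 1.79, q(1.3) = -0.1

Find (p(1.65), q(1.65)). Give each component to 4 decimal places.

Euler on (p,q): p_{n+1} = p_n + h·p', q_{n+1} = q_n + h·q'.
1.300000: (1.790000, -0.100000); f=(-0.100000, -3.991700) → (1.755000, -1.497095)
(p(1.65), q(1.65)) ≈ (1.7550, -1.4971)

1.7550, -1.4971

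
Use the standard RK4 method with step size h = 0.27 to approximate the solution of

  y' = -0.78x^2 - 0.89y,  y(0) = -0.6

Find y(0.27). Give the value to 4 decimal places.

RK4: k1 = f(x_n, y_n); k2 = f(x_n + h/2, y_n + (h/2)·k1); k3 = f(x_n + h/2, y_n + (h/2)·k2); k4 = f(x_n + h, y_n + h·k3); y_{n+1} = y_n + (h/6)·(k1 + 2k2 + 2k3 + k4).
x=0.000000, y=-0.600000:
  k1 = f(0.000000, -0.600000) = 0.534000
  k2 = f(0.135000, -0.527910) = 0.455624
  k3 = f(0.135000, -0.538491) = 0.465041
  k4 = f(0.270000, -0.474439) = 0.365389
  y ← -0.600000 + (0.27/6)·(k1 + 2k2 + 2k3 + k4) = -0.476668
y(0.27) ≈ -0.4767

-0.4767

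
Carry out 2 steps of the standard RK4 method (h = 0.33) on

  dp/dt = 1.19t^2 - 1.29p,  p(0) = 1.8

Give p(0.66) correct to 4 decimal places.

0.8620

RK4: k1 = f(t_n, p_n); k2 = f(t_n + h/2, p_n + (h/2)·k1); k3 = f(t_n + h/2, p_n + (h/2)·k2); k4 = f(t_n + h, p_n + h·k3); p_{n+1} = p_n + (h/6)·(k1 + 2k2 + 2k3 + k4).
t=0.000000, p=1.800000:
  k1 = f(0.000000, 1.800000) = -2.322000
  k2 = f(0.165000, 1.416870) = -1.795365
  k3 = f(0.165000, 1.503765) = -1.907459
  k4 = f(0.330000, 1.170539) = -1.380404
  p ← 1.800000 + (0.33/6)·(k1 + 2k2 + 2k3 + k4) = 1.189057
t=0.330000, p=1.189057:
  k1 = f(0.330000, 1.189057) = -1.404293
  k2 = f(0.495000, 0.957349) = -0.943400
  k3 = f(0.495000, 1.033396) = -1.041501
  k4 = f(0.660000, 0.845362) = -0.572153
  p ← 1.189057 + (0.33/6)·(k1 + 2k2 + 2k3 + k4) = 0.862014
p(0.66) ≈ 0.8620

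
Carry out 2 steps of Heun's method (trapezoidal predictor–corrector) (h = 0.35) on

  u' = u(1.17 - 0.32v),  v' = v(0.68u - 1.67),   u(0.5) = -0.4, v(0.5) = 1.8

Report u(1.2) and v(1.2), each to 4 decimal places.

-0.7320, 0.5296

Heun on (u,v): k1 = f(t_n, state_n); k2 = f(t_n + h, state_n + h·k1); state_{n+1} = state_n + (h/2)·(k1 + k2).
0.500000: (-0.400000, 1.800000)
  k1 = (-0.237600, -3.495600)
  predictor → (-0.483160, 0.576540)
  k2 = (-0.476158, -1.152243)
  → (-0.524908, 0.986627)
0.850000: (-0.524908, 0.986627)
  k1 = (-0.448418, -1.999832)
  predictor → (-0.681854, 0.286686)
  k2 = (-0.735216, -0.611691)
  → (-0.732043, 0.529611)
(u(1.2), v(1.2)) ≈ (-0.7320, 0.5296)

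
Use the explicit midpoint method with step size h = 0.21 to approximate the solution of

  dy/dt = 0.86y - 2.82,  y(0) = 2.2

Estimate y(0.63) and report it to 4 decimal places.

Midpoint: k1 = f(t_n, y_n); k2 = f(t_n + h/2, y_n + (h/2)·k1); y_{n+1} = y_n + h·k2.
t=0.000000, y=2.200000:
  k1 = f(0.000000, 2.200000) = -0.928000
  k2 = f(0.105000, 2.102560) = -1.011798
  y ← 2.200000 + 0.21·(-1.011798) = 1.987522
t=0.210000, y=1.987522:
  k1 = f(0.210000, 1.987522) = -1.110731
  k2 = f(0.315000, 1.870896) = -1.211030
  y ← 1.987522 + 0.21·(-1.211030) = 1.733206
t=0.420000, y=1.733206:
  k1 = f(0.420000, 1.733206) = -1.329443
  k2 = f(0.525000, 1.593615) = -1.449491
  y ← 1.733206 + 0.21·(-1.449491) = 1.428813
y(0.63) ≈ 1.4288

1.4288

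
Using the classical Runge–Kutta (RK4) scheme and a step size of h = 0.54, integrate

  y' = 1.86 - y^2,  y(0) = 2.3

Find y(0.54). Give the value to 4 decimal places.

RK4: k1 = f(t_n, y_n); k2 = f(t_n + h/2, y_n + (h/2)·k1); k3 = f(t_n + h/2, y_n + (h/2)·k2); k4 = f(t_n + h, y_n + h·k3); y_{n+1} = y_n + (h/6)·(k1 + 2k2 + 2k3 + k4).
t=0.000000, y=2.300000:
  k1 = f(0.000000, 2.300000) = -3.430000
  k2 = f(0.270000, 1.373900) = -0.027601
  k3 = f(0.270000, 2.292548) = -3.395775
  k4 = f(0.540000, 0.466282) = 1.642581
  y ← 2.300000 + (0.54/6)·(k1 + 2k2 + 2k3 + k4) = 1.522925
y(0.54) ≈ 1.5229

1.5229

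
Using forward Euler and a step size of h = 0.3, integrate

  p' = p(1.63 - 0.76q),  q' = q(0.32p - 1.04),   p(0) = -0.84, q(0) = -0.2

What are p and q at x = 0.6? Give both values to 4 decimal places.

-1.9551, -0.0685

Euler on (p,q): p_{n+1} = p_n + h·p', q_{n+1} = q_n + h·q'.
0.000000: (-0.840000, -0.200000); f=(-1.496880, 0.261760) → (-1.289064, -0.121472)
0.300000: (-1.289064, -0.121472); f=(-2.220179, 0.176438) → (-1.955118, -0.068541)
(p(0.6), q(0.6)) ≈ (-1.9551, -0.0685)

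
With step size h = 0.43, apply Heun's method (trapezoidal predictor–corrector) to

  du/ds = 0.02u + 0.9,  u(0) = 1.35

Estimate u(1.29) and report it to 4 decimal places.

2.5614

Heun: k1 = f(s_n, u_n); k2 = f(s_n + h, u_n + h·k1); u_{n+1} = u_n + (h/2)·(k1 + k2).
s=0.000000, u=1.350000:
  k1 = f(0.000000, 1.350000) = 0.927000
  k2 = f(0.430000, 1.748610) = 0.934972
  u ← 1.350000 + (0.43/2)·(0.927000 + 0.934972) = 1.750324
s=0.430000, u=1.750324:
  k1 = f(0.430000, 1.750324) = 0.935006
  k2 = f(0.860000, 2.152377) = 0.943048
  u ← 1.750324 + (0.43/2)·(0.935006 + 0.943048) = 2.154106
s=0.860000, u=2.154106:
  k1 = f(0.860000, 2.154106) = 0.943082
  k2 = f(1.290000, 2.559631) = 0.951193
  u ← 2.154106 + (0.43/2)·(0.943082 + 0.951193) = 2.561375
u(1.29) ≈ 2.5614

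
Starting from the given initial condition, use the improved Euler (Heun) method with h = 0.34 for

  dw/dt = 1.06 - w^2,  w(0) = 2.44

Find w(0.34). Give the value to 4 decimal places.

1.6859

Heun: k1 = f(t_n, w_n); k2 = f(t_n + h, w_n + h·k1); w_{n+1} = w_n + (h/2)·(k1 + k2).
t=0.000000, w=2.440000:
  k1 = f(0.000000, 2.440000) = -4.893600
  k2 = f(0.340000, 0.776176) = 0.457551
  w ← 2.440000 + (0.34/2)·(-4.893600 + 0.457551) = 1.685872
w(0.34) ≈ 1.6859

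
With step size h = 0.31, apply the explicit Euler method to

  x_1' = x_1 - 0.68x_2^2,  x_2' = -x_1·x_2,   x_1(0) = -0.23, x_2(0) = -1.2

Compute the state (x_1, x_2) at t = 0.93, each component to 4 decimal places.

-1.9856, -2.0665

Euler on (x_1,x_2): x_1_{n+1} = x_1_n + h·x_1', x_2_{n+1} = x_2_n + h·x_2'.
0.000000: (-0.230000, -1.200000); f=(-1.209200, -0.276000) → (-0.604852, -1.285560)
0.310000: (-0.604852, -1.285560); f=(-1.728664, -0.777574) → (-1.140738, -1.526608)
0.620000: (-1.140738, -1.526608); f=(-2.725499, -1.741459) → (-1.985643, -2.066460)
(x_1(0.93), x_2(0.93)) ≈ (-1.9856, -2.0665)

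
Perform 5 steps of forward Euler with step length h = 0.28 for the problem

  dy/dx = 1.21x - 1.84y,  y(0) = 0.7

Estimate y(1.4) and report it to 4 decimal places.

Euler: y_{n+1} = y_n + h·f(x_n, y_n).
x=0.000000, y=0.700000: f=-1.288000 → y ← 0.700000 + 0.28·(-1.288000) = 0.339360
x=0.280000, y=0.339360: f=-0.285622 → y ← 0.339360 + 0.28·(-0.285622) = 0.259386
x=0.560000, y=0.259386: f=0.200330 → y ← 0.259386 + 0.28·0.200330 = 0.315478
x=0.840000, y=0.315478: f=0.435920 → y ← 0.315478 + 0.28·0.435920 = 0.437536
x=1.120000, y=0.437536: f=0.550134 → y ← 0.437536 + 0.28·0.550134 = 0.591573
y(1.4) ≈ 0.5916

0.5916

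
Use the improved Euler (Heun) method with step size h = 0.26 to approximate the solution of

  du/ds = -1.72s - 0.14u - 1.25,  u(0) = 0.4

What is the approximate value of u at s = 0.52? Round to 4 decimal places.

-0.4832

Heun: k1 = f(s_n, u_n); k2 = f(s_n + h, u_n + h·k1); u_{n+1} = u_n + (h/2)·(k1 + k2).
s=0.000000, u=0.400000:
  k1 = f(0.000000, 0.400000) = -1.306000
  k2 = f(0.260000, 0.060440) = -1.705662
  u ← 0.400000 + (0.26/2)·(-1.306000 + (-1.705662)) = 0.008484
s=0.260000, u=0.008484:
  k1 = f(0.260000, 0.008484) = -1.698388
  k2 = f(0.520000, -0.433097) = -2.083766
  u ← 0.008484 + (0.26/2)·(-1.698388 + (-2.083766)) = -0.483196
u(0.52) ≈ -0.4832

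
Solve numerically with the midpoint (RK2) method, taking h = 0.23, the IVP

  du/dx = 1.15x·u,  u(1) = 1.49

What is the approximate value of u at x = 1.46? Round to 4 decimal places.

2.8096

Midpoint: k1 = f(x_n, u_n); k2 = f(x_n + h/2, u_n + (h/2)·k1); u_{n+1} = u_n + h·k2.
x=1.000000, u=1.490000:
  k1 = f(1.000000, 1.490000) = 1.713500
  k2 = f(1.115000, 1.687053) = 2.163223
  u ← 1.490000 + 0.23·2.163223 = 1.987541
x=1.230000, u=1.987541:
  k1 = f(1.230000, 1.987541) = 2.811377
  k2 = f(1.345000, 2.310850) = 3.574307
  u ← 1.987541 + 0.23·3.574307 = 2.809632
u(1.46) ≈ 2.8096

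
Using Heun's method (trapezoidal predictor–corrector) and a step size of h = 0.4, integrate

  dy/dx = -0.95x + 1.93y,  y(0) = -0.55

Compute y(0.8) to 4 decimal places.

-2.8007

Heun: k1 = f(x_n, y_n); k2 = f(x_n + h, y_n + h·k1); y_{n+1} = y_n + (h/2)·(k1 + k2).
x=0.000000, y=-0.550000:
  k1 = f(0.000000, -0.550000) = -1.061500
  k2 = f(0.400000, -0.974600) = -2.260978
  y ← -0.550000 + (0.4/2)·(-1.061500 + (-2.260978)) = -1.214496
x=0.400000, y=-1.214496:
  k1 = f(0.400000, -1.214496) = -2.723977
  k2 = f(0.800000, -2.304086) = -5.206886
  y ← -1.214496 + (0.4/2)·(-2.723977 + (-5.206886)) = -2.800668
y(0.8) ≈ -2.8007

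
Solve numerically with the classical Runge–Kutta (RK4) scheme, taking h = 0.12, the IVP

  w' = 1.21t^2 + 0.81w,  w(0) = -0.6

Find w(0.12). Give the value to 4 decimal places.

RK4: k1 = f(t_n, w_n); k2 = f(t_n + h/2, w_n + (h/2)·k1); k3 = f(t_n + h/2, w_n + (h/2)·k2); k4 = f(t_n + h, w_n + h·k3); w_{n+1} = w_n + (h/6)·(k1 + 2k2 + 2k3 + k4).
t=0.000000, w=-0.600000:
  k1 = f(0.000000, -0.600000) = -0.486000
  k2 = f(0.060000, -0.629160) = -0.505264
  k3 = f(0.060000, -0.630316) = -0.506200
  k4 = f(0.120000, -0.660744) = -0.517779
  w ← -0.600000 + (0.12/6)·(k1 + 2k2 + 2k3 + k4) = -0.660534
w(0.12) ≈ -0.6605

-0.6605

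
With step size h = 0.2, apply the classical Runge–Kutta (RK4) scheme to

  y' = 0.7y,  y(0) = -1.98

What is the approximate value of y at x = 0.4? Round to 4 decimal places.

-2.6198

RK4: k1 = f(x_n, y_n); k2 = f(x_n + h/2, y_n + (h/2)·k1); k3 = f(x_n + h/2, y_n + (h/2)·k2); k4 = f(x_n + h, y_n + h·k3); y_{n+1} = y_n + (h/6)·(k1 + 2k2 + 2k3 + k4).
x=0.000000, y=-1.980000:
  k1 = f(0.000000, -1.980000) = -1.386000
  k2 = f(0.100000, -2.118600) = -1.483020
  k3 = f(0.100000, -2.128302) = -1.489811
  k4 = f(0.200000, -2.277962) = -1.594574
  y ← -1.980000 + (0.2/6)·(k1 + 2k2 + 2k3 + k4) = -2.277541
x=0.200000, y=-2.277541:
  k1 = f(0.200000, -2.277541) = -1.594279
  k2 = f(0.300000, -2.436969) = -1.705878
  k3 = f(0.300000, -2.448129) = -1.713690
  k4 = f(0.400000, -2.620279) = -1.834195
  y ← -2.277541 + (0.2/6)·(k1 + 2k2 + 2k3 + k4) = -2.619795
y(0.4) ≈ -2.6198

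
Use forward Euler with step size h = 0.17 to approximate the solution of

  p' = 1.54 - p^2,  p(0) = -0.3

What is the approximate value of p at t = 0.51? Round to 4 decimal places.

Euler: p_{n+1} = p_n + h·f(t_n, p_n).
t=0.000000, p=-0.300000: f=1.450000 → p ← -0.300000 + 0.17·1.450000 = -0.053500
t=0.170000, p=-0.053500: f=1.537138 → p ← -0.053500 + 0.17·1.537138 = 0.207813
t=0.340000, p=0.207813: f=1.496814 → p ← 0.207813 + 0.17·1.496814 = 0.462272
p(0.51) ≈ 0.4623

0.4623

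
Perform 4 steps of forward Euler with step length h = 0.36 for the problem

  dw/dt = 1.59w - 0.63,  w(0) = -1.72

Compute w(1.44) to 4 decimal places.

-12.5402

Euler: w_{n+1} = w_n + h·f(t_n, w_n).
t=0.000000, w=-1.720000: f=-3.364800 → w ← -1.720000 + 0.36·(-3.364800) = -2.931328
t=0.360000, w=-2.931328: f=-5.290812 → w ← -2.931328 + 0.36·(-5.290812) = -4.836020
t=0.720000, w=-4.836020: f=-8.319272 → w ← -4.836020 + 0.36·(-8.319272) = -7.830958
t=1.080000, w=-7.830958: f=-13.081223 → w ← -7.830958 + 0.36·(-13.081223) = -12.540198
w(1.44) ≈ -12.5402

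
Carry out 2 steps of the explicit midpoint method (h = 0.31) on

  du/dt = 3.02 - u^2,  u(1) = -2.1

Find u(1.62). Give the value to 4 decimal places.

-5.8970

Midpoint: k1 = f(t_n, u_n); k2 = f(t_n + h/2, u_n + (h/2)·k1); u_{n+1} = u_n + h·k2.
t=1.000000, u=-2.100000:
  k1 = f(1.000000, -2.100000) = -1.390000
  k2 = f(1.155000, -2.315450) = -2.341309
  u ← -2.100000 + 0.31·(-2.341309) = -2.825806
t=1.310000, u=-2.825806:
  k1 = f(1.310000, -2.825806) = -4.965178
  k2 = f(1.465000, -3.595408) = -9.906961
  u ← -2.825806 + 0.31·(-9.906961) = -5.896963
u(1.62) ≈ -5.8970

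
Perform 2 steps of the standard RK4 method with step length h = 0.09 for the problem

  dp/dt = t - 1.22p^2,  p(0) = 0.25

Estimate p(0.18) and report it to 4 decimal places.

RK4: k1 = f(t_n, p_n); k2 = f(t_n + h/2, p_n + (h/2)·k1); k3 = f(t_n + h/2, p_n + (h/2)·k2); k4 = f(t_n + h, p_n + h·k3); p_{n+1} = p_n + (h/6)·(k1 + 2k2 + 2k3 + k4).
t=0.000000, p=0.250000:
  k1 = f(0.000000, 0.250000) = -0.076250
  k2 = f(0.045000, 0.246569) = -0.029171
  k3 = f(0.045000, 0.248687) = -0.030451
  k4 = f(0.090000, 0.247259) = 0.015413
  p ← 0.250000 + (0.09/6)·(k1 + 2k2 + 2k3 + k4) = 0.247299
t=0.090000, p=0.247299:
  k1 = f(0.090000, 0.247299) = 0.015389
  k2 = f(0.135000, 0.247991) = 0.059970
  k3 = f(0.135000, 0.249997) = 0.058752
  k4 = f(0.180000, 0.252586) = 0.102164
  p ← 0.247299 + (0.09/6)·(k1 + 2k2 + 2k3 + k4) = 0.252624
p(0.18) ≈ 0.2526

0.2526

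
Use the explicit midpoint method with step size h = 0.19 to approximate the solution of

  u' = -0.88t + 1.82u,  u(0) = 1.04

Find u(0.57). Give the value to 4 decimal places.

2.6916

Midpoint: k1 = f(t_n, u_n); k2 = f(t_n + h/2, u_n + (h/2)·k1); u_{n+1} = u_n + h·k2.
t=0.000000, u=1.040000:
  k1 = f(0.000000, 1.040000) = 1.892800
  k2 = f(0.095000, 1.219816) = 2.136465
  u ← 1.040000 + 0.19·2.136465 = 1.445928
t=0.190000, u=1.445928:
  k1 = f(0.190000, 1.445928) = 2.464390
  k2 = f(0.285000, 1.680045) = 2.806883
  u ← 1.445928 + 0.19·2.806883 = 1.979236
t=0.380000, u=1.979236:
  k1 = f(0.380000, 1.979236) = 3.267810
  k2 = f(0.475000, 2.289678) = 3.749214
  u ← 1.979236 + 0.19·3.749214 = 2.691587
u(0.57) ≈ 2.6916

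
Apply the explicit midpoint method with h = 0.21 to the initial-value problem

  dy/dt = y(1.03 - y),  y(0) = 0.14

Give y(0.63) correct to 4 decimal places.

0.2380

Midpoint: k1 = f(t_n, y_n); k2 = f(t_n + h/2, y_n + (h/2)·k1); y_{n+1} = y_n + h·k2.
t=0.000000, y=0.140000:
  k1 = f(0.000000, 0.140000) = 0.124600
  k2 = f(0.105000, 0.153083) = 0.134241
  y ← 0.140000 + 0.21·0.134241 = 0.168191
t=0.210000, y=0.168191:
  k1 = f(0.210000, 0.168191) = 0.144948
  k2 = f(0.315000, 0.183410) = 0.155273
  y ← 0.168191 + 0.21·0.155273 = 0.200798
t=0.420000, y=0.200798:
  k1 = f(0.420000, 0.200798) = 0.166502
  k2 = f(0.525000, 0.218281) = 0.177183
  y ← 0.200798 + 0.21·0.177183 = 0.238006
y(0.63) ≈ 0.2380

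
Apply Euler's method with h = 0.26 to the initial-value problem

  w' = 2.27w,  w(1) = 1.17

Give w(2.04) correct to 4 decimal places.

Euler: w_{n+1} = w_n + h·f(s_n, w_n).
s=1.000000, w=1.170000: f=2.655900 → w ← 1.170000 + 0.26·2.655900 = 1.860534
s=1.260000, w=1.860534: f=4.223412 → w ← 1.860534 + 0.26·4.223412 = 2.958621
s=1.520000, w=2.958621: f=6.716070 → w ← 2.958621 + 0.26·6.716070 = 4.704799
s=1.780000, w=4.704799: f=10.679895 → w ← 4.704799 + 0.26·10.679895 = 7.481572
w(2.04) ≈ 7.4816

7.4816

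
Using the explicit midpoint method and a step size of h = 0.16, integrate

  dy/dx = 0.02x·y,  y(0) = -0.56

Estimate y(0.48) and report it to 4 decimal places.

Midpoint: k1 = f(x_n, y_n); k2 = f(x_n + h/2, y_n + (h/2)·k1); y_{n+1} = y_n + h·k2.
x=0.000000, y=-0.560000:
  k1 = f(0.000000, -0.560000) = 0.000000
  k2 = f(0.080000, -0.560000) = -0.000896
  y ← -0.560000 + 0.16·(-0.000896) = -0.560143
x=0.160000, y=-0.560143:
  k1 = f(0.160000, -0.560143) = -0.001792
  k2 = f(0.240000, -0.560287) = -0.002689
  y ← -0.560143 + 0.16·(-0.002689) = -0.560574
x=0.320000, y=-0.560574:
  k1 = f(0.320000, -0.560574) = -0.003588
  k2 = f(0.400000, -0.560861) = -0.004487
  y ← -0.560574 + 0.16·(-0.004487) = -0.561292
y(0.48) ≈ -0.5613

-0.5613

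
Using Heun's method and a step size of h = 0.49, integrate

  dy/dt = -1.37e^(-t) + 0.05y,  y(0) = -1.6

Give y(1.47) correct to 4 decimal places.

-2.8503

Heun: k1 = f(t_n, y_n); k2 = f(t_n + h, y_n + h·k1); y_{n+1} = y_n + (h/2)·(k1 + k2).
t=0.000000, y=-1.600000:
  k1 = f(0.000000, -1.600000) = -1.450000
  k2 = f(0.490000, -2.310500) = -0.954823
  y ← -1.600000 + (0.49/2)·(-1.450000 + (-0.954823)) = -2.189182
t=0.490000, y=-2.189182:
  k1 = f(0.490000, -2.189182) = -0.948757
  k2 = f(0.980000, -2.654073) = -0.646880
  y ← -2.189182 + (0.49/2)·(-0.948757 + (-0.646880)) = -2.580113
t=0.980000, y=-2.580113:
  k1 = f(0.980000, -2.580113) = -0.643182
  k2 = f(1.470000, -2.895272) = -0.459762
  y ← -2.580113 + (0.49/2)·(-0.643182 + (-0.459762)) = -2.850334
y(1.47) ≈ -2.8503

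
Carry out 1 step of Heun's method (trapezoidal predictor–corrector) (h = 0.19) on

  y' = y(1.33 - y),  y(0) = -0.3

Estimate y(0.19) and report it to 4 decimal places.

Heun: k1 = f(t_n, y_n); k2 = f(t_n + h, y_n + h·k1); y_{n+1} = y_n + (h/2)·(k1 + k2).
t=0.000000, y=-0.300000:
  k1 = f(0.000000, -0.300000) = -0.489000
  k2 = f(0.190000, -0.392910) = -0.676949
  y ← -0.300000 + (0.19/2)·(-0.489000 + (-0.676949)) = -0.410765
y(0.19) ≈ -0.4108

-0.4108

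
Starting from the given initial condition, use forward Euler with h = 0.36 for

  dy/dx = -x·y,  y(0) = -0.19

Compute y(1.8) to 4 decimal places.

Euler: y_{n+1} = y_n + h·f(x_n, y_n).
x=0.000000, y=-0.190000: f=0.000000 → y ← -0.190000 + 0.36·0.000000 = -0.190000
x=0.360000, y=-0.190000: f=0.068400 → y ← -0.190000 + 0.36·0.068400 = -0.165376
x=0.720000, y=-0.165376: f=0.119071 → y ← -0.165376 + 0.36·0.119071 = -0.122511
x=1.080000, y=-0.122511: f=0.132311 → y ← -0.122511 + 0.36·0.132311 = -0.074878
x=1.440000, y=-0.074878: f=0.107825 → y ← -0.074878 + 0.36·0.107825 = -0.036061
y(1.8) ≈ -0.0361

-0.0361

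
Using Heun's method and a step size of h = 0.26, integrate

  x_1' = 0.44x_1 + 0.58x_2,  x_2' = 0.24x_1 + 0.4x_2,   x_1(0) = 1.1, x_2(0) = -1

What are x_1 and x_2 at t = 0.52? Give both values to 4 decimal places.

1.0319, -1.0823

Heun on (x_1,x_2): k1 = f(t_n, state_n); k2 = f(t_n + h, state_n + h·k1); state_{n+1} = state_n + (h/2)·(k1 + k2).
0.000000: (1.100000, -1.000000)
  k1 = (-0.096000, -0.136000)
  predictor → (1.075040, -1.035360)
  k2 = (-0.127491, -0.156134)
  → (1.070946, -1.037977)
0.260000: (1.070946, -1.037977)
  k1 = (-0.130811, -0.158164)
  predictor → (1.036935, -1.079100)
  k2 = (-0.169626, -0.182776)
  → (1.031889, -1.082300)
(x_1(0.52), x_2(0.52)) ≈ (1.0319, -1.0823)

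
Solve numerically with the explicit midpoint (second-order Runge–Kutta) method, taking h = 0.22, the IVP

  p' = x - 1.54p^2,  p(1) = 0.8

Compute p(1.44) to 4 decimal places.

0.8772

Midpoint: k1 = f(x_n, p_n); k2 = f(x_n + h/2, p_n + (h/2)·k1); p_{n+1} = p_n + h·k2.
x=1.000000, p=0.800000:
  k1 = f(1.000000, 0.800000) = 0.014400
  k2 = f(1.110000, 0.801584) = 0.120493
  p ← 0.800000 + 0.22·0.120493 = 0.826508
x=1.220000, p=0.826508:
  k1 = f(1.220000, 0.826508) = 0.168001
  k2 = f(1.330000, 0.844989) = 0.230431
  p ← 0.826508 + 0.22·0.230431 = 0.877203
p(1.44) ≈ 0.8772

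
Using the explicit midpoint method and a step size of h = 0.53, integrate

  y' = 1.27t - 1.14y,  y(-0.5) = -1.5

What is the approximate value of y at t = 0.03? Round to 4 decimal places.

Midpoint: k1 = f(t_n, y_n); k2 = f(t_n + h/2, y_n + (h/2)·k1); y_{n+1} = y_n + h·k2.
t=-0.500000, y=-1.500000:
  k1 = f(-0.500000, -1.500000) = 1.075000
  k2 = f(-0.235000, -1.215125) = 1.086793
  y ← -1.500000 + 0.53·1.086793 = -0.924000
y(0.03) ≈ -0.9240

-0.9240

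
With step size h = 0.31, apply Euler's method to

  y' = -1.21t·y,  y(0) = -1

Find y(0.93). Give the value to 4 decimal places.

Euler: y_{n+1} = y_n + h·f(t_n, y_n).
t=0.000000, y=-1.000000: f=0.000000 → y ← -1.000000 + 0.31·0.000000 = -1.000000
t=0.310000, y=-1.000000: f=0.375100 → y ← -1.000000 + 0.31·0.375100 = -0.883719
t=0.620000, y=-0.883719: f=0.662966 → y ← -0.883719 + 0.31·0.662966 = -0.678200
y(0.93) ≈ -0.6782

-0.6782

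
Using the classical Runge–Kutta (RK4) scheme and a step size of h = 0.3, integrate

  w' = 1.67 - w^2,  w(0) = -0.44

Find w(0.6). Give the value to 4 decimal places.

0.5135

RK4: k1 = f(x_n, w_n); k2 = f(x_n + h/2, w_n + (h/2)·k1); k3 = f(x_n + h/2, w_n + (h/2)·k2); k4 = f(x_n + h, w_n + h·k3); w_{n+1} = w_n + (h/6)·(k1 + 2k2 + 2k3 + k4).
x=0.000000, w=-0.440000:
  k1 = f(0.000000, -0.440000) = 1.476400
  k2 = f(0.150000, -0.218540) = 1.622240
  k3 = f(0.150000, -0.196664) = 1.631323
  k4 = f(0.300000, 0.049397) = 1.667560
  w ← -0.440000 + (0.3/6)·(k1 + 2k2 + 2k3 + k4) = 0.042554
x=0.300000, w=0.042554:
  k1 = f(0.300000, 0.042554) = 1.668189
  k2 = f(0.450000, 0.292783) = 1.584278
  k3 = f(0.450000, 0.280196) = 1.591490
  k4 = f(0.600000, 0.520001) = 1.399599
  w ← 0.042554 + (0.3/6)·(k1 + 2k2 + 2k3 + k4) = 0.513521
w(0.6) ≈ 0.5135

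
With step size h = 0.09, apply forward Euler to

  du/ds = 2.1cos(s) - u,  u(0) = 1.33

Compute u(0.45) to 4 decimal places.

1.5980

Euler: u_{n+1} = u_n + h·f(s_n, u_n).
s=0.000000, u=1.330000: f=0.770000 → u ← 1.330000 + 0.09·0.770000 = 1.399300
s=0.090000, u=1.399300: f=0.692201 → u ← 1.399300 + 0.09·0.692201 = 1.461598
s=0.180000, u=1.461598: f=0.604474 → u ← 1.461598 + 0.09·0.604474 = 1.516001
s=0.270000, u=1.516001: f=0.507918 → u ← 1.516001 + 0.09·0.507918 = 1.561713
s=0.360000, u=1.561713: f=0.403670 → u ← 1.561713 + 0.09·0.403670 = 1.598044
u(0.45) ≈ 1.5980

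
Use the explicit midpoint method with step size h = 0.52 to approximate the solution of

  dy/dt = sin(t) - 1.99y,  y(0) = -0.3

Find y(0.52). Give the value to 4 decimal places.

Midpoint: k1 = f(t_n, y_n); k2 = f(t_n + h/2, y_n + (h/2)·k1); y_{n+1} = y_n + h·k2.
t=0.000000, y=-0.300000:
  k1 = f(0.000000, -0.300000) = 0.597000
  k2 = f(0.260000, -0.144780) = 0.545193
  y ← -0.300000 + 0.52·0.545193 = -0.016500
y(0.52) ≈ -0.0165

-0.0165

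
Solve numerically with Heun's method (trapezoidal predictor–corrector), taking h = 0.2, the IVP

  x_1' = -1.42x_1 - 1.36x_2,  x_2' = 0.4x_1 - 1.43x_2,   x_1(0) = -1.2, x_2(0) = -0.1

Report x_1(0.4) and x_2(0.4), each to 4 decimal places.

Heun on (x_1,x_2): k1 = f(t_n, state_n); k2 = f(t_n + h, state_n + h·k1); state_{n+1} = state_n + (h/2)·(k1 + k2).
0.000000: (-1.200000, -0.100000)
  k1 = (1.840000, -0.337000)
  predictor → (-0.832000, -0.167400)
  k2 = (1.409104, -0.093418)
  → (-0.875090, -0.143042)
0.200000: (-0.875090, -0.143042)
  k1 = (1.437164, -0.145486)
  predictor → (-0.587657, -0.172139)
  k2 = (1.068582, 0.011096)
  → (-0.624515, -0.156481)
(x_1(0.4), x_2(0.4)) ≈ (-0.6245, -0.1565)

-0.6245, -0.1565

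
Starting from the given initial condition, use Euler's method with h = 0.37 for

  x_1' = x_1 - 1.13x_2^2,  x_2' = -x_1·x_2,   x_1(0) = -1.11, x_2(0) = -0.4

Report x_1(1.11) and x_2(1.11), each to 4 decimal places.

Euler on (x_1,x_2): x_1_{n+1} = x_1_n + h·x_1', x_2_{n+1} = x_2_n + h·x_2'.
0.000000: (-1.110000, -0.400000); f=(-1.290800, -0.444000) → (-1.587596, -0.564280)
0.370000: (-1.587596, -0.564280); f=(-1.947401, -0.895849) → (-2.308135, -0.895744)
0.740000: (-2.308135, -0.895744); f=(-3.214798, -2.067498) → (-3.497610, -1.660718)
(x_1(1.11), x_2(1.11)) ≈ (-3.4976, -1.6607)

-3.4976, -1.6607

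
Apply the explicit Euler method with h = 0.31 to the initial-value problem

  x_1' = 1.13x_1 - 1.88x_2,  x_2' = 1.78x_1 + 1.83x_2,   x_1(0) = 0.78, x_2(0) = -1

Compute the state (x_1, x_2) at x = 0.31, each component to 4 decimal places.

Euler on (x_1,x_2): x_1_{n+1} = x_1_n + h·x_1', x_2_{n+1} = x_2_n + h·x_2'.
0.000000: (0.780000, -1.000000); f=(2.761400, -0.441600) → (1.636034, -1.136896)
(x_1(0.31), x_2(0.31)) ≈ (1.6360, -1.1369)

1.6360, -1.1369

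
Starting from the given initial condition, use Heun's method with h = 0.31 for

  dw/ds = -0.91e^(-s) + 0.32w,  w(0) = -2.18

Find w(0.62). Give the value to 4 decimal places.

Heun: k1 = f(s_n, w_n); k2 = f(s_n + h, w_n + h·k1); w_{n+1} = w_n + (h/2)·(k1 + k2).
s=0.000000, w=-2.180000:
  k1 = f(0.000000, -2.180000) = -1.607600
  k2 = f(0.310000, -2.678356) = -1.524511
  w ← -2.180000 + (0.31/2)·(-1.607600 + (-1.524511)) = -2.665477
s=0.310000, w=-2.665477:
  k1 = f(0.310000, -2.665477) = -1.520389
  k2 = f(0.620000, -3.136798) = -1.493305
  w ← -2.665477 + (0.31/2)·(-1.520389 + (-1.493305)) = -3.132600
w(0.62) ≈ -3.1326

-3.1326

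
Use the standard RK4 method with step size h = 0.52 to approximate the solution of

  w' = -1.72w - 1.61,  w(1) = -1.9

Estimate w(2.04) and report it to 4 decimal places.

RK4: k1 = f(x_n, w_n); k2 = f(x_n + h/2, w_n + (h/2)·k1); k3 = f(x_n + h/2, w_n + (h/2)·k2); k4 = f(x_n + h, w_n + h·k3); w_{n+1} = w_n + (h/6)·(k1 + 2k2 + 2k3 + k4).
x=1.000000, w=-1.900000:
  k1 = f(1.000000, -1.900000) = 1.658000
  k2 = f(1.260000, -1.468920) = 0.916542
  k3 = f(1.260000, -1.661699) = 1.248122
  k4 = f(1.520000, -1.250976) = 0.541679
  w ← -1.900000 + (0.52/6)·(k1 + 2k2 + 2k3 + k4) = -1.334153
x=1.520000, w=-1.334153:
  k1 = f(1.520000, -1.334153) = 0.684742
  k2 = f(1.780000, -1.156120) = 0.378526
  k3 = f(1.780000, -1.235736) = 0.515466
  k4 = f(2.040000, -1.066110) = 0.223710
  w ← -1.334153 + (0.52/6)·(k1 + 2k2 + 2k3 + k4) = -1.100462
w(2.04) ≈ -1.1005

-1.1005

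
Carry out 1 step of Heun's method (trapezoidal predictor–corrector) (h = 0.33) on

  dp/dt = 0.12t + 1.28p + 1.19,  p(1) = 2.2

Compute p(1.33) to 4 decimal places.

3.8557

Heun: k1 = f(t_n, p_n); k2 = f(t_n + h, p_n + h·k1); p_{n+1} = p_n + (h/2)·(k1 + k2).
t=1.000000, p=2.200000:
  k1 = f(1.000000, 2.200000) = 4.126000
  k2 = f(1.330000, 3.561580) = 5.908422
  p ← 2.200000 + (0.33/2)·(4.126000 + 5.908422) = 3.855680
p(1.33) ≈ 3.8557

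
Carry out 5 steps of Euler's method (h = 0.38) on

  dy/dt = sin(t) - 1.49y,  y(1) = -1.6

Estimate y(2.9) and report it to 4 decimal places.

0.4476

Euler: y_{n+1} = y_n + h·f(t_n, y_n).
t=1.000000, y=-1.600000: f=3.225471 → y ← -1.600000 + 0.38·3.225471 = -0.374321
t=1.380000, y=-0.374321: f=1.539592 → y ← -0.374321 + 0.38·1.539592 = 0.210724
t=1.760000, y=0.210724: f=0.668176 → y ← 0.210724 + 0.38·0.668176 = 0.464631
t=2.140000, y=0.464631: f=0.150031 → y ← 0.464631 + 0.38·0.150031 = 0.521642
t=2.520000, y=0.521642: f=-0.194916 → y ← 0.521642 + 0.38·(-0.194916) = 0.447574
y(2.9) ≈ 0.4476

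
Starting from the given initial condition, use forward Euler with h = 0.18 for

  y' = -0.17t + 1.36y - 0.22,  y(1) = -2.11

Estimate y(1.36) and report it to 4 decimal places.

Euler: y_{n+1} = y_n + h·f(t_n, y_n).
t=1.000000, y=-2.110000: f=-3.259600 → y ← -2.110000 + 0.18·(-3.259600) = -2.696728
t=1.180000, y=-2.696728: f=-4.088150 → y ← -2.696728 + 0.18·(-4.088150) = -3.432595
y(1.36) ≈ -3.4326

-3.4326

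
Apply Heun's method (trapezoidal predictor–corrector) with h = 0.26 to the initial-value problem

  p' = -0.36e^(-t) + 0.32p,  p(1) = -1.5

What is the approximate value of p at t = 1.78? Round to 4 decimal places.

Heun: k1 = f(t_n, p_n); k2 = f(t_n + h, p_n + h·k1); p_{n+1} = p_n + (h/2)·(k1 + k2).
t=1.000000, p=-1.500000:
  k1 = f(1.000000, -1.500000) = -0.612437
  k2 = f(1.260000, -1.659234) = -0.633070
  p ← -1.500000 + (0.26/2)·(-0.612437 + (-0.633070)) = -1.661916
t=1.260000, p=-1.661916:
  k1 = f(1.260000, -1.661916) = -0.633929
  k2 = f(1.520000, -1.826737) = -0.663292
  p ← -1.661916 + (0.26/2)·(-0.633929 + (-0.663292)) = -1.830555
t=1.520000, p=-1.830555:
  k1 = f(1.520000, -1.830555) = -0.664514
  k2 = f(1.780000, -2.003328) = -0.701775
  p ← -1.830555 + (0.26/2)·(-0.664514 + (-0.701775)) = -2.008172
p(1.78) ≈ -2.0082

-2.0082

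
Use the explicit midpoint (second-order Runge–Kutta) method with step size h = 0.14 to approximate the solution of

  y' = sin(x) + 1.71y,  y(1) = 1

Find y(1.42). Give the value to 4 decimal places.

2.5972

Midpoint: k1 = f(x_n, y_n); k2 = f(x_n + h/2, y_n + (h/2)·k1); y_{n+1} = y_n + h·k2.
x=1.000000, y=1.000000:
  k1 = f(1.000000, 1.000000) = 2.551471
  k2 = f(1.070000, 1.178603) = 2.892612
  y ← 1.000000 + 0.14·2.892612 = 1.404966
x=1.140000, y=1.404966:
  k1 = f(1.140000, 1.404966) = 3.311125
  k2 = f(1.210000, 1.636744) = 3.734449
  y ← 1.404966 + 0.14·3.734449 = 1.927788
x=1.280000, y=1.927788:
  k1 = f(1.280000, 1.927788) = 4.254534
  k2 = f(1.350000, 2.225606) = 4.781509
  y ← 1.927788 + 0.14·4.781509 = 2.597200
y(1.42) ≈ 2.5972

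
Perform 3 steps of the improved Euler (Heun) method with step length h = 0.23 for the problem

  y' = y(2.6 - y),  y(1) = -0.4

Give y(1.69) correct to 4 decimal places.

Heun: k1 = f(t_n, y_n); k2 = f(t_n + h, y_n + h·k1); y_{n+1} = y_n + (h/2)·(k1 + k2).
t=1.000000, y=-0.400000:
  k1 = f(1.000000, -0.400000) = -1.200000
  k2 = f(1.230000, -0.676000) = -2.214576
  y ← -0.400000 + (0.23/2)·(-1.200000 + (-2.214576)) = -0.792676
t=1.230000, y=-0.792676:
  k1 = f(1.230000, -0.792676) = -2.689294
  k2 = f(1.460000, -1.411214) = -5.660680
  y ← -0.792676 + (0.23/2)·(-2.689294 + (-5.660680)) = -1.752923
t=1.460000, y=-1.752923:
  k1 = f(1.460000, -1.752923) = -7.630341
  k2 = f(1.690000, -3.507902) = -21.425918
  y ← -1.752923 + (0.23/2)·(-7.630341 + (-21.425918)) = -5.094393
y(1.69) ≈ -5.0944

-5.0944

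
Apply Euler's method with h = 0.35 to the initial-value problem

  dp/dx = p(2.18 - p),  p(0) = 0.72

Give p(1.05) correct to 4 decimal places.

1.8597

Euler: p_{n+1} = p_n + h·f(x_n, p_n).
x=0.000000, p=0.720000: f=1.051200 → p ← 0.720000 + 0.35·1.051200 = 1.087920
x=0.350000, p=1.087920: f=1.188096 → p ← 1.087920 + 0.35·1.188096 = 1.503753
x=0.700000, p=1.503753: f=1.016908 → p ← 1.503753 + 0.35·1.016908 = 1.859671
p(1.05) ≈ 1.8597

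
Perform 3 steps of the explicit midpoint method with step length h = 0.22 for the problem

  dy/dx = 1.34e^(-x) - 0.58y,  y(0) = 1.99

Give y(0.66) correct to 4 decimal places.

1.8801

Midpoint: k1 = f(x_n, y_n); k2 = f(x_n + h/2, y_n + (h/2)·k1); y_{n+1} = y_n + h·k2.
x=0.000000, y=1.990000:
  k1 = f(0.000000, 1.990000) = 0.185800
  k2 = f(0.110000, 2.010438) = 0.034364
  y ← 1.990000 + 0.22·0.034364 = 1.997560
x=0.220000, y=1.997560:
  k1 = f(0.220000, 1.997560) = -0.083210
  k2 = f(0.330000, 1.988407) = -0.189918
  y ← 1.997560 + 0.22·(-0.189918) = 1.955778
x=0.440000, y=1.955778:
  k1 = f(0.440000, 1.955778) = -0.271342
  k2 = f(0.550000, 1.925930) = -0.343927
  y ← 1.955778 + 0.22·(-0.343927) = 1.880114
y(0.66) ≈ 1.8801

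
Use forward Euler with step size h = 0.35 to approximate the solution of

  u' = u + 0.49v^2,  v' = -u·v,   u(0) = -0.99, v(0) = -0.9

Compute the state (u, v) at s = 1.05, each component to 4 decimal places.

-1.3353, -2.5414

Euler on (u,v): u_{n+1} = u_n + h·u', v_{n+1} = v_n + h·v'.
0.000000: (-0.990000, -0.900000); f=(-0.593100, -0.891000) → (-1.197585, -1.211850)
0.350000: (-1.197585, -1.211850); f=(-0.477981, -1.451293) → (-1.364878, -1.719803)
0.700000: (-1.364878, -1.719803); f=(0.084405, -2.347321) → (-1.335336, -2.541365)
(u(1.05), v(1.05)) ≈ (-1.3353, -2.5414)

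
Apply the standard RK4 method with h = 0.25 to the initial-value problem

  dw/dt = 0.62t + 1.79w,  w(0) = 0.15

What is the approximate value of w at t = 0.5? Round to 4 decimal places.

0.4738

RK4: k1 = f(t_n, w_n); k2 = f(t_n + h/2, w_n + (h/2)·k1); k3 = f(t_n + h/2, w_n + (h/2)·k2); k4 = f(t_n + h, w_n + h·k3); w_{n+1} = w_n + (h/6)·(k1 + 2k2 + 2k3 + k4).
t=0.000000, w=0.150000:
  k1 = f(0.000000, 0.150000) = 0.268500
  k2 = f(0.125000, 0.183562) = 0.406077
  k3 = f(0.125000, 0.200760) = 0.436860
  k4 = f(0.250000, 0.259215) = 0.618995
  w ← 0.150000 + (0.25/6)·(k1 + 2k2 + 2k3 + k4) = 0.257224
t=0.250000, w=0.257224:
  k1 = f(0.250000, 0.257224) = 0.615430
  k2 = f(0.375000, 0.334152) = 0.830633
  k3 = f(0.375000, 0.361053) = 0.878784
  k4 = f(0.500000, 0.476920) = 1.163686
  w ← 0.257224 + (0.25/6)·(k1 + 2k2 + 2k3 + k4) = 0.473805
w(0.5) ≈ 0.4738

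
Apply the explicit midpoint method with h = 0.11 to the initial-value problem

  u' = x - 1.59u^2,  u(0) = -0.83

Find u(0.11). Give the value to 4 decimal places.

Midpoint: k1 = f(x_n, u_n); k2 = f(x_n + h/2, u_n + (h/2)·k1); u_{n+1} = u_n + h·k2.
x=0.000000, u=-0.830000:
  k1 = f(0.000000, -0.830000) = -1.095351
  k2 = f(0.055000, -0.890244) = -1.205131
  u ← -0.830000 + 0.11·(-1.205131) = -0.962564
u(0.11) ≈ -0.9626

-0.9626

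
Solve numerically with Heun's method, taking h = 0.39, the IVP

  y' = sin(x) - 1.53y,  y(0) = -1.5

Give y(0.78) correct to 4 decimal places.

Heun: k1 = f(x_n, y_n); k2 = f(x_n + h, y_n + h·k1); y_{n+1} = y_n + (h/2)·(k1 + k2).
x=0.000000, y=-1.500000:
  k1 = f(0.000000, -1.500000) = 2.295000
  k2 = f(0.390000, -0.604950) = 1.305762
  y ← -1.500000 + (0.39/2)·(2.295000 + 1.305762) = -0.797851
x=0.390000, y=-0.797851:
  k1 = f(0.390000, -0.797851) = 1.600901
  k2 = f(0.780000, -0.173500) = 0.968734
  y ← -0.797851 + (0.39/2)·(1.600901 + 0.968734) = -0.296773
y(0.78) ≈ -0.2968

-0.2968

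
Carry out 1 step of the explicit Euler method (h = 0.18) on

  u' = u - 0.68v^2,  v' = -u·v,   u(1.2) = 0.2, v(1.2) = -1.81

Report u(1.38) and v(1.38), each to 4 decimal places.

Euler on (u,v): u_{n+1} = u_n + h·u', v_{n+1} = v_n + h·v'.
1.200000: (0.200000, -1.810000); f=(-2.027748, 0.362000) → (-0.164995, -1.744840)
(u(1.38), v(1.38)) ≈ (-0.1650, -1.7448)

-0.1650, -1.7448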